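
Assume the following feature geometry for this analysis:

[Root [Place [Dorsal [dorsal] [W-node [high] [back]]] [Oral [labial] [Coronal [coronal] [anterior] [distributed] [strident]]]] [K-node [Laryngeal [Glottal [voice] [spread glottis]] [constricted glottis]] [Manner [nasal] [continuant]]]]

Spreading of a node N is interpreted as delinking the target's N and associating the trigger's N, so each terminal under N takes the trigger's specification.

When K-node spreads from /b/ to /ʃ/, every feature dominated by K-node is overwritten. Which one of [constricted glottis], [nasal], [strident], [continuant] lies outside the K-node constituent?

[strident]

K-node dominates exactly [voice], [spread glottis], [constricted glottis], [nasal], [continuant].
Of the listed options, [continuant], [nasal], [constricted glottis] are among these and would be overwritten by spreading K-node.
[strident] is not within the K-node subtree (it hangs from Coronal), so /ʃ/'s [strident] value survives.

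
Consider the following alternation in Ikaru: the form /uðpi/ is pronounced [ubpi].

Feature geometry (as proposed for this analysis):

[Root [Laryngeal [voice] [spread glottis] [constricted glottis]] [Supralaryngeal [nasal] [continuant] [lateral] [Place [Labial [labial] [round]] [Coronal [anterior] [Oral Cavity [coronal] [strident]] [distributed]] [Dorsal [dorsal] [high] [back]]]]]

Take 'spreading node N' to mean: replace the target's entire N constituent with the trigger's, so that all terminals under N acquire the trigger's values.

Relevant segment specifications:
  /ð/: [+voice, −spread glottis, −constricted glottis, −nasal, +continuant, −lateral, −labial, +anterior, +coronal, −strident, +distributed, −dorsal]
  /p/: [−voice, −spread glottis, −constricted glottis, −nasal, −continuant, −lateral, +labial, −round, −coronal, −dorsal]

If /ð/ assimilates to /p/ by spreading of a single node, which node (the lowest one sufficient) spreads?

Feature comparison: [continuant], [labial], [round], [coronal], [anterior], [distributed], [strident] differ between /ð/ and [b]; the remaining terminals match.
In this geometry the lowest node dominating all of them is Supralaryngeal: every daughter of Supralaryngeal dominates only a proper subset, so no lower node suffices.
Delinking /ð/'s Supralaryngeal and associating /p/'s Supralaryngeal gives precisely the feature bundle of [b].
Had Root spread, [voice] would have taken /p/'s value; it stays as in /ð/, confirming the spreading constituent is exactly Supralaryngeal.

Supralaryngeal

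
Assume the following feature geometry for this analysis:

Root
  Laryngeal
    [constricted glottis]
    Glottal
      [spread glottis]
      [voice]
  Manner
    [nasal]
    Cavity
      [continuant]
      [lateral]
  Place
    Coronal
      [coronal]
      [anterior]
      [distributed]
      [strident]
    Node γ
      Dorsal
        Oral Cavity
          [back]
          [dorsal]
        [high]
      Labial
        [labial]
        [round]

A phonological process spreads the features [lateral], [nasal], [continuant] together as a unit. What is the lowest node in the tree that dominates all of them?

Manner

[lateral]: Root ▹ Manner ▹ Cavity ▹ [lateral].
[nasal]: Root ▹ Manner ▹ [nasal].
[continuant]: Root ▹ Manner ▹ Cavity ▹ [continuant].
Manner is the lowest common ancestor — every listed feature sits under it, and no single subconstituent of Manner covers them all.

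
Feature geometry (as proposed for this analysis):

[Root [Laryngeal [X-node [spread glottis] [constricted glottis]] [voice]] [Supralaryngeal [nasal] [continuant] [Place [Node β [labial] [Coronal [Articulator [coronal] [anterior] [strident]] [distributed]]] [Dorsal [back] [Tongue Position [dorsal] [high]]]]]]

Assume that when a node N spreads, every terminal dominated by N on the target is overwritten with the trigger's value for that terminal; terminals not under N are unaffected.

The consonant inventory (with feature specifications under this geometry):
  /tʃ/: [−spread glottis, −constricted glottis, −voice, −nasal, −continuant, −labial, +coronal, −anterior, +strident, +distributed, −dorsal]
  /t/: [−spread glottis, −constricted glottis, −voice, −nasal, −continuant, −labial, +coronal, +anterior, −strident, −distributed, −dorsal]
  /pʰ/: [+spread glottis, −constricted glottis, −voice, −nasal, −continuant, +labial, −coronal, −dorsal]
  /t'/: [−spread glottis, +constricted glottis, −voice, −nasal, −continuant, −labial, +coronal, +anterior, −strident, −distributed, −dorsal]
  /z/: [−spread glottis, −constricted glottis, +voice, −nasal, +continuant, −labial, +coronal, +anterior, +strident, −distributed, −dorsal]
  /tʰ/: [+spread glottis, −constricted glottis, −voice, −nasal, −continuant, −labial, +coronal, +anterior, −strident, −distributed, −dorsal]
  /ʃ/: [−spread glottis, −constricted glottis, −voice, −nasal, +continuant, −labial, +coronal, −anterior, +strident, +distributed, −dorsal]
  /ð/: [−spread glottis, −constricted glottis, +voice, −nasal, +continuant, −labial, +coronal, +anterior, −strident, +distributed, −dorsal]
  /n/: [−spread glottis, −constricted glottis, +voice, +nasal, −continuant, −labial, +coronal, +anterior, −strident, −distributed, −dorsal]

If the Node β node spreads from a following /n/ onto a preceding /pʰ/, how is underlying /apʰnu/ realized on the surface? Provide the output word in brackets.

[atʰnu]

The Node β node dominates the terminals [labial], [coronal], [anterior], [strident], [distributed].
The target acquires /n/'s values for everything under Node β — [−labial], [+coronal], [+anterior], [−strident], [−distributed] — while keeping its own [spread glottis], [constricted glottis], [voice], ….
The resulting bundle matches /tʰ/ in the inventory; substituting it for /pʰ/ gives [atʰnu].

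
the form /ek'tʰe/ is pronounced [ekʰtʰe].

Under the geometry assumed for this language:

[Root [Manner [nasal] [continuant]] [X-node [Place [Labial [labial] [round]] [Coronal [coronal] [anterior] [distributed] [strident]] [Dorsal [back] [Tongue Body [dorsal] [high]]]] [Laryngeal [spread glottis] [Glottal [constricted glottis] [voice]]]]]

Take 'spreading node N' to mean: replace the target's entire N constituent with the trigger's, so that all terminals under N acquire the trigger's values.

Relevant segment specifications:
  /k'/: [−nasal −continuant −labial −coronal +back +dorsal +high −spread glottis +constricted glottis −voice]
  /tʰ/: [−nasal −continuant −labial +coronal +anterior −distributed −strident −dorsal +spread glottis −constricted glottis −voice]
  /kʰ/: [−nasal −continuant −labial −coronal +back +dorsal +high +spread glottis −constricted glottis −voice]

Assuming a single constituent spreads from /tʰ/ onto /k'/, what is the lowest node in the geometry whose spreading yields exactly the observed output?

/k'/ and [kʰ] differ in [spread glottis], [constricted glottis]; every other specified feature is identical.
The smallest constituent containing every changed terminal is Laryngeal — each of its daughters lacks at least one of the affected features.
Delinking /k'/'s Laryngeal and associating /tʰ/'s Laryngeal gives precisely the feature bundle of [kʰ].
[dorsal], [coronal] — on which /tʰ/ differs from /k'/ — are unchanged, so neither X-node nor anything higher can have spread; the constituent is no larger than Laryngeal.

Laryngeal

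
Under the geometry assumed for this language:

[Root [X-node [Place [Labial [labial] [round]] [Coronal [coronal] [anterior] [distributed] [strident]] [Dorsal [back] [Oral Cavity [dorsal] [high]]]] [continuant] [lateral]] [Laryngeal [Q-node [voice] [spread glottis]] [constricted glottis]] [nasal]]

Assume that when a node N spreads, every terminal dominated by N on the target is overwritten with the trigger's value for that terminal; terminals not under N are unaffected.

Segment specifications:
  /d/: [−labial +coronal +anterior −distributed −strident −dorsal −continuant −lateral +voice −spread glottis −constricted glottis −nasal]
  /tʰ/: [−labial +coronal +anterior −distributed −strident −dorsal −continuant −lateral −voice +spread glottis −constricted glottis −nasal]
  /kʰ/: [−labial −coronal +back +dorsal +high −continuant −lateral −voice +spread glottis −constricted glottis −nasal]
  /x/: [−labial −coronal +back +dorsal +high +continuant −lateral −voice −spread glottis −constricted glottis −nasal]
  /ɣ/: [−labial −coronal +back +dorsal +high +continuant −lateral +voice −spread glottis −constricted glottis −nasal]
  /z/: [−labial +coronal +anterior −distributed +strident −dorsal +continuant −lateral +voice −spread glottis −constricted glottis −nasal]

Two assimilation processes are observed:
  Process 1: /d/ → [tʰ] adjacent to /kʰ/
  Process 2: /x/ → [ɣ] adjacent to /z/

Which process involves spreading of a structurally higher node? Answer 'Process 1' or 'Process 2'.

Process 1

In Process 1, [voice], [spread glottis] change, so the minimal spreading node is Q-node at depth 2.
Process 2 alters [voice]; the lowest dominating node is [voice] (depth 3 from Root).
Depth 2 < depth 3; Process 1 involves the structurally higher constituent Q-node.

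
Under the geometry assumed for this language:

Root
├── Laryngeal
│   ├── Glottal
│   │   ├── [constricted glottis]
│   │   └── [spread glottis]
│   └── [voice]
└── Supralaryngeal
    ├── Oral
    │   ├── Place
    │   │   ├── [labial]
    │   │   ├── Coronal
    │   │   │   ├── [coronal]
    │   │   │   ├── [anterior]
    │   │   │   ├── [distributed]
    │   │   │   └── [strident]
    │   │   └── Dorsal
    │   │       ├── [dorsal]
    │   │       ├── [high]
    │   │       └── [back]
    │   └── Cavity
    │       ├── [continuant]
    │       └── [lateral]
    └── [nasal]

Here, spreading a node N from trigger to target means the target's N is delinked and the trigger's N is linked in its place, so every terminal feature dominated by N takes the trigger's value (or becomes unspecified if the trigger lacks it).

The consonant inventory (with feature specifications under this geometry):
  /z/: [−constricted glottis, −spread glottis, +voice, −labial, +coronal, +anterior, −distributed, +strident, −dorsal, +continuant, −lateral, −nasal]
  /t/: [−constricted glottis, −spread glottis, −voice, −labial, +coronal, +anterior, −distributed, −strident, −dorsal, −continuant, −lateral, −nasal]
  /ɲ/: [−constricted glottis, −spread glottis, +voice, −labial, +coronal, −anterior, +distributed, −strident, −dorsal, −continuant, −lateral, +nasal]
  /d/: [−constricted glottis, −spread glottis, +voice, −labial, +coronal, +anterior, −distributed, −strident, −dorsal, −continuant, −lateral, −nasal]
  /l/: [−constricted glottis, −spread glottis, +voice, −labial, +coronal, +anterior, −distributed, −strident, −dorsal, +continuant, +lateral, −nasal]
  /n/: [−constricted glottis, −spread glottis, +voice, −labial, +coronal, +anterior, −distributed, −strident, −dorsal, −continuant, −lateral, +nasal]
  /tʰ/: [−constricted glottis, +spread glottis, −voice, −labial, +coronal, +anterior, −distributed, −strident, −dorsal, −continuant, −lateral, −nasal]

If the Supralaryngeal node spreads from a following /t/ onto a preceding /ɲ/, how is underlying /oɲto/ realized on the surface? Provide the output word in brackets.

[odto]

Supralaryngeal immediately or transitively dominates [labial], [coronal], [anterior], [distributed], [strident], [dorsal], [high], [back], [continuant], [lateral], [nasal].
Spreading Supralaryngeal from /t/ onto /ɲ/ replaces those values with /t/'s: [−labial], [+coronal], [+anterior], [−distributed], [−strident], [−dorsal], [−continuant], [−lateral], [−nasal]. Features outside Supralaryngeal ([constricted glottis], [spread glottis], [voice]) stay as in /ɲ/.
The resulting bundle matches /d/ in the inventory; substituting it for /ɲ/ gives [odto].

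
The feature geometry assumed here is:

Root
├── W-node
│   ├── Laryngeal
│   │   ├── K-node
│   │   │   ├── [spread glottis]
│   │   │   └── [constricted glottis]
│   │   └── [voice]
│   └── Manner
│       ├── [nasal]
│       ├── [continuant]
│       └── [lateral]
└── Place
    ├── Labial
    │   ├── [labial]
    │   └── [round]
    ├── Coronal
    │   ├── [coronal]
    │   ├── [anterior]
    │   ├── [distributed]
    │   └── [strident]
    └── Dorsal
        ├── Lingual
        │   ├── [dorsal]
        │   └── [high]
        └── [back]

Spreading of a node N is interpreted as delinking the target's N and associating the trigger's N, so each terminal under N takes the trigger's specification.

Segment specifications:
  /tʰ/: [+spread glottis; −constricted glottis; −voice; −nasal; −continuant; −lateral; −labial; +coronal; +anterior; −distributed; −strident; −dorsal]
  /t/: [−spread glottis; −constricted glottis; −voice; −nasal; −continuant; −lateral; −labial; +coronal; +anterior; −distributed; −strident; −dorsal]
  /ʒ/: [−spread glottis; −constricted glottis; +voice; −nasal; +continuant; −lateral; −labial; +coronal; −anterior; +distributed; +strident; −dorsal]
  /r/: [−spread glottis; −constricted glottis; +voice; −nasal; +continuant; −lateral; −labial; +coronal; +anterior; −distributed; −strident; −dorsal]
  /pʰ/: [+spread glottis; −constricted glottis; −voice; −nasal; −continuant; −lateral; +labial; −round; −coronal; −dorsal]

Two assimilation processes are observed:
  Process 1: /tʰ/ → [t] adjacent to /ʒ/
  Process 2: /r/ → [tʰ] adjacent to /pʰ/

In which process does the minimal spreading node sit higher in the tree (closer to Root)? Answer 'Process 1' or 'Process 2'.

Process 1 alters [spread glottis]; the lowest dominating node is [spread glottis] (depth 4 from Root).
In Process 2, [voice], [spread glottis], [continuant] change, so the minimal spreading node is W-node at depth 1.
Depth 1 < depth 4; Process 2 involves the structurally higher constituent W-node.

Process 2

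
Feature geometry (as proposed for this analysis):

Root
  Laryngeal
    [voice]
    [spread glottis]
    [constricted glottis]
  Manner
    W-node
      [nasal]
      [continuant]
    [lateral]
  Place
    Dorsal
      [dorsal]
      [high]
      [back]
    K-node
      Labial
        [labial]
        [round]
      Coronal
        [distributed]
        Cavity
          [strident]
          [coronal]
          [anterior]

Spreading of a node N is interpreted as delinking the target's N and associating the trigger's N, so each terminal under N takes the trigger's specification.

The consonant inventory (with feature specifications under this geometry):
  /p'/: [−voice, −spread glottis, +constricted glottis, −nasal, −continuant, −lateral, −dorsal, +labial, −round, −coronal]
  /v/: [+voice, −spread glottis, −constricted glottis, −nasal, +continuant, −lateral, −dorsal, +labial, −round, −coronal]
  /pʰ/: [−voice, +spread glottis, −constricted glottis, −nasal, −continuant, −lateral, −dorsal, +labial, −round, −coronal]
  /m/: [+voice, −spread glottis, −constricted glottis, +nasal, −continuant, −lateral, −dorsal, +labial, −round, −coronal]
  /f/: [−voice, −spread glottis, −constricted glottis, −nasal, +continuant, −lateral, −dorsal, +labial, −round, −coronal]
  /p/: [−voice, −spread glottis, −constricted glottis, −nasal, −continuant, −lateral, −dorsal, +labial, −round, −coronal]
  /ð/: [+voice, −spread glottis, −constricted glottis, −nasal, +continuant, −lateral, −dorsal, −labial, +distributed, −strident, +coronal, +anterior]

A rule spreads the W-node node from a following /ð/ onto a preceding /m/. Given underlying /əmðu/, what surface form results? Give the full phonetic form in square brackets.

Terminals under W-node in this geometry: [nasal], [continuant].
The target acquires /ð/'s values for everything under W-node — [−nasal], [+continuant] — while keeping its own [voice], [spread glottis], [constricted glottis], ….
Among the inventory, only /v/ has exactly this specification, giving the surface form [əvðu].

[əvðu]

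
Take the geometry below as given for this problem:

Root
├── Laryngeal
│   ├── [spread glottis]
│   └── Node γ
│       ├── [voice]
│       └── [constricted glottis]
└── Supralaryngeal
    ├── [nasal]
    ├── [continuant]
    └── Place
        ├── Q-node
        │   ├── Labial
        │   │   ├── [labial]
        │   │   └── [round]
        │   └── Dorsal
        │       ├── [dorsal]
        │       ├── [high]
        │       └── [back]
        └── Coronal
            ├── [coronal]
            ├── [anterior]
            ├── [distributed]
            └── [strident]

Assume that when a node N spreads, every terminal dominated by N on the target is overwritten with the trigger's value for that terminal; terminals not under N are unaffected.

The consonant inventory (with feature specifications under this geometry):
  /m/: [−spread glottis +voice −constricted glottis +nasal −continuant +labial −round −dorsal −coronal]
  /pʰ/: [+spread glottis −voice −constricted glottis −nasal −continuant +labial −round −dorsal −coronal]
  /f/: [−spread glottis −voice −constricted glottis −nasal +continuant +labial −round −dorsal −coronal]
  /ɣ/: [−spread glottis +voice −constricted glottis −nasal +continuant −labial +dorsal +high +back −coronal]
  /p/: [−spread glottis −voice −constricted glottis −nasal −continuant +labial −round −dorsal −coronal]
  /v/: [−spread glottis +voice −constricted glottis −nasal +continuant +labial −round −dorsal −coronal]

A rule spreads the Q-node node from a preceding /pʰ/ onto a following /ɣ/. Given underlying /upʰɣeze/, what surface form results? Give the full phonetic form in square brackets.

The Q-node node dominates the terminals [labial], [round], [dorsal], [high], [back].
The target acquires /pʰ/'s values for everything under Q-node — [+labial], [−round], [−dorsal] — while keeping its own [spread glottis], [voice], [constricted glottis], ….
This feature bundle is that of [v], so /upʰɣeze/ surfaces as [upʰveze].

[upʰveze]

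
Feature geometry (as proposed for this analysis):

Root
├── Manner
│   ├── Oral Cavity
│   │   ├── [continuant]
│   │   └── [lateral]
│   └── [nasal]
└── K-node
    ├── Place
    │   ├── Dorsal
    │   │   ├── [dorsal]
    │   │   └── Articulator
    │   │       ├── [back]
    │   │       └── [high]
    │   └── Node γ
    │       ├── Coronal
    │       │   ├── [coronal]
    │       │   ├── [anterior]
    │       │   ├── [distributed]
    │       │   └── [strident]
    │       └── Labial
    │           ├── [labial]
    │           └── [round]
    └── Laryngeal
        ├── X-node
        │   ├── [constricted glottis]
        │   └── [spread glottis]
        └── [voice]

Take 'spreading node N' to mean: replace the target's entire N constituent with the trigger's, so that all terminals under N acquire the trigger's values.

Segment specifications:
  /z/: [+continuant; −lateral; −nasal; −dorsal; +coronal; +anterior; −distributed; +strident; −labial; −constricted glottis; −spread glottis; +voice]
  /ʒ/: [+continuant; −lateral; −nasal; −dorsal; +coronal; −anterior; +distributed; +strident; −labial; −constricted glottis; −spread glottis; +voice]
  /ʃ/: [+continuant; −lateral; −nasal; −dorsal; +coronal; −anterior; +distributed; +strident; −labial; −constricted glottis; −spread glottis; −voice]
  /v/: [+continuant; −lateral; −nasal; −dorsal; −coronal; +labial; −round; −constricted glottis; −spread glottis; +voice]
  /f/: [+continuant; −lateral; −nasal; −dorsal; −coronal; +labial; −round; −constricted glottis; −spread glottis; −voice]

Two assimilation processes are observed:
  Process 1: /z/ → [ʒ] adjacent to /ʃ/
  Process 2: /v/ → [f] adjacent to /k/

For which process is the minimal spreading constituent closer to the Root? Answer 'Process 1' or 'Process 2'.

Process 1 alters [anterior], [distributed]; the lowest common ancestor is Coronal (depth 4 from Root).
In Process 2, [voice] changes, so the minimal spreading node is [voice] at depth 3.
[voice] (depth 3) sits above Coronal (depth 4), making Process 2 the one with the higher spreading node.

Process 2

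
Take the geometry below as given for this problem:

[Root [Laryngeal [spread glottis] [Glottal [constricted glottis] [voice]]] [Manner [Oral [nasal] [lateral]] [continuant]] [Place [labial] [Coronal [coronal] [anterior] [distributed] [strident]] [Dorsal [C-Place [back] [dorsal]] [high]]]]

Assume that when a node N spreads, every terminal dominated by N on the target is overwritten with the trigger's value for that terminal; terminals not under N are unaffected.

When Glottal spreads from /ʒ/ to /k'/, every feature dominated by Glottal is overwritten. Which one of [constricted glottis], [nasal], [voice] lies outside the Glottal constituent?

[nasal]

Glottal dominates exactly [constricted glottis], [voice].
[constricted glottis], [voice] all lie under Glottal, so they are overwritten when Glottal spreads.
[nasal] attaches under Oral, not under Glottal, so /k'/ retains its own value for [nasal].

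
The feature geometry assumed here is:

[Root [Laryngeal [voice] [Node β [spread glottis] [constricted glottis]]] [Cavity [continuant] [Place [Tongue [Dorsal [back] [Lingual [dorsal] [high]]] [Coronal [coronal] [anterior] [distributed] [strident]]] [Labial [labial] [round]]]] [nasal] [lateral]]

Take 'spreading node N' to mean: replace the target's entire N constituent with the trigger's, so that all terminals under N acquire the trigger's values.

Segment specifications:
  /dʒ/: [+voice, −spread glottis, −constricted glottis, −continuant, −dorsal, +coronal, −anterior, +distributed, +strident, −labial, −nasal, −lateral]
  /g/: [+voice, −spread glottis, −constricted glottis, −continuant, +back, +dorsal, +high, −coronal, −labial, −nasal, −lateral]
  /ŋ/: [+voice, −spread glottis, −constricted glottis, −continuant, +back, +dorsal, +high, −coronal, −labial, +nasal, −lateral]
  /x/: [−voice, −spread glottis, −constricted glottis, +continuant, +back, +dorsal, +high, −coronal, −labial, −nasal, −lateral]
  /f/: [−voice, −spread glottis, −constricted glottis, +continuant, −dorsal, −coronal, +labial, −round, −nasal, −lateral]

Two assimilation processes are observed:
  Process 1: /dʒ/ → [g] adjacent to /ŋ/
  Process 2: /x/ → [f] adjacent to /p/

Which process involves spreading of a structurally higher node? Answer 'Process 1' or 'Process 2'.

Process 2

Process 1 alters [coronal], [anterior], [distributed], [strident], [dorsal], [high], [back]; the lowest common ancestor is Tongue (depth 3 from Root).
Process 2: the features that change are [labial], [round], [dorsal], [high], [back]; the minimal node is Place (depth 2).
Place is closer to Root than Tongue, so Process 2 spreads the higher node.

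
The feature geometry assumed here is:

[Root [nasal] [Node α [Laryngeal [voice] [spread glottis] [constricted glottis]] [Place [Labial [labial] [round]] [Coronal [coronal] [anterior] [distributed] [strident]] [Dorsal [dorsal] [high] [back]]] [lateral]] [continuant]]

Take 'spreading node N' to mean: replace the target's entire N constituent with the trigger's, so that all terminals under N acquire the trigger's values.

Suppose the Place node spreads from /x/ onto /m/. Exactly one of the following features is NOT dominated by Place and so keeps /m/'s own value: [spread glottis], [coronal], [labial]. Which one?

[spread glottis]

Place dominates exactly [labial], [round], [coronal], [anterior], [distributed], [strident], [dorsal], [high], [back].
Of the listed options, [coronal], [labial] are among these and would be overwritten by spreading Place.
But [spread glottis] is a dependent of Laryngeal, outside Place; it is therefore untouched by the spreading.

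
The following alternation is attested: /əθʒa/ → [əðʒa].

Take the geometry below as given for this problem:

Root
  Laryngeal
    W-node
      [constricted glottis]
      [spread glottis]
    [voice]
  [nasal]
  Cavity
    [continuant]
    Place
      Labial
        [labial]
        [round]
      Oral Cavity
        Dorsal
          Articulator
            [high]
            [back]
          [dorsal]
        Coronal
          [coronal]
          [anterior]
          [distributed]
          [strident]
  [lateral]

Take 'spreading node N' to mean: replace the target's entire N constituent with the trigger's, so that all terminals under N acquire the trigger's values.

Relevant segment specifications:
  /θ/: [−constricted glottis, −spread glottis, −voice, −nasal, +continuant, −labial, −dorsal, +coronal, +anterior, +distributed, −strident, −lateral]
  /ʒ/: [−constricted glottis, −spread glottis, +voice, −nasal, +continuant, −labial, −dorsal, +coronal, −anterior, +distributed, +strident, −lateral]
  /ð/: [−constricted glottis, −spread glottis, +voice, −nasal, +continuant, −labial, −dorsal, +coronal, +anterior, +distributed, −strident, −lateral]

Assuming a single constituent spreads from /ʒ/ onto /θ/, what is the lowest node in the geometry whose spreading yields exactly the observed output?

The alternation /θ/ → [ð] changes [voice] and nothing else.
Only a single terminal changes, and /ʒ/ supplies the new value, so [voice] itself is the minimal spreading constituent.
[strident], [anterior] stay as in /θ/ although /ʒ/ differs there, so no node dominating them spread; among the remaining candidates [voice] is the lowest that derives the output.

[voice]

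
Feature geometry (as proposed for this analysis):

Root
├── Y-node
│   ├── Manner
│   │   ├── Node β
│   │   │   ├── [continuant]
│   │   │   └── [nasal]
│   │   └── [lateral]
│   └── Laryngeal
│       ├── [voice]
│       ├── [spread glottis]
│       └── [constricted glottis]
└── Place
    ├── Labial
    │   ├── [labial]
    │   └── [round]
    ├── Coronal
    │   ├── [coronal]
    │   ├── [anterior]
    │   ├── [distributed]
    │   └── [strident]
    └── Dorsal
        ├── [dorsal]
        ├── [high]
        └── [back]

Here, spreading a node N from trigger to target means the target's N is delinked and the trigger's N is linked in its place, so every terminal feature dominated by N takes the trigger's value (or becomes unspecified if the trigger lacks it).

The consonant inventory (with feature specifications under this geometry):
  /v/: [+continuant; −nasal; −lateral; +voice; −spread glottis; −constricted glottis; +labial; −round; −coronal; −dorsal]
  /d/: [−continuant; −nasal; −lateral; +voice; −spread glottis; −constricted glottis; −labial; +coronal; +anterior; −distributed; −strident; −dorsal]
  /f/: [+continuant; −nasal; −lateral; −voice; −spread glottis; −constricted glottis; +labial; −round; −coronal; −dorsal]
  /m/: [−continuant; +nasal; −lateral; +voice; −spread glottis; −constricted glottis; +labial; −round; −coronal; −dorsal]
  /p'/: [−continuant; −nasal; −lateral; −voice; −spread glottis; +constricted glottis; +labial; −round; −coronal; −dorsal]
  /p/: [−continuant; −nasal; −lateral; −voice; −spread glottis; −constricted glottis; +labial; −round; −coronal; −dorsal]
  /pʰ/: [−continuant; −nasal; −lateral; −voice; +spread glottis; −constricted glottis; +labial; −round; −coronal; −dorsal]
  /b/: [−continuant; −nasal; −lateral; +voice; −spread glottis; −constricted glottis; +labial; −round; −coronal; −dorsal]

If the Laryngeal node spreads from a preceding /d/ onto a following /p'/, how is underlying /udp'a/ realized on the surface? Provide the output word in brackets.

[udba]

The Laryngeal node dominates the terminals [voice], [spread glottis], [constricted glottis].
Spreading Laryngeal from /d/ onto /p'/ replaces those values with /d/'s: [+voice], [−spread glottis], [−constricted glottis]. Features outside Laryngeal ([continuant], [nasal], [lateral], …) stay as in /p'/.
This feature bundle is that of [b], so /udp'a/ surfaces as [udba].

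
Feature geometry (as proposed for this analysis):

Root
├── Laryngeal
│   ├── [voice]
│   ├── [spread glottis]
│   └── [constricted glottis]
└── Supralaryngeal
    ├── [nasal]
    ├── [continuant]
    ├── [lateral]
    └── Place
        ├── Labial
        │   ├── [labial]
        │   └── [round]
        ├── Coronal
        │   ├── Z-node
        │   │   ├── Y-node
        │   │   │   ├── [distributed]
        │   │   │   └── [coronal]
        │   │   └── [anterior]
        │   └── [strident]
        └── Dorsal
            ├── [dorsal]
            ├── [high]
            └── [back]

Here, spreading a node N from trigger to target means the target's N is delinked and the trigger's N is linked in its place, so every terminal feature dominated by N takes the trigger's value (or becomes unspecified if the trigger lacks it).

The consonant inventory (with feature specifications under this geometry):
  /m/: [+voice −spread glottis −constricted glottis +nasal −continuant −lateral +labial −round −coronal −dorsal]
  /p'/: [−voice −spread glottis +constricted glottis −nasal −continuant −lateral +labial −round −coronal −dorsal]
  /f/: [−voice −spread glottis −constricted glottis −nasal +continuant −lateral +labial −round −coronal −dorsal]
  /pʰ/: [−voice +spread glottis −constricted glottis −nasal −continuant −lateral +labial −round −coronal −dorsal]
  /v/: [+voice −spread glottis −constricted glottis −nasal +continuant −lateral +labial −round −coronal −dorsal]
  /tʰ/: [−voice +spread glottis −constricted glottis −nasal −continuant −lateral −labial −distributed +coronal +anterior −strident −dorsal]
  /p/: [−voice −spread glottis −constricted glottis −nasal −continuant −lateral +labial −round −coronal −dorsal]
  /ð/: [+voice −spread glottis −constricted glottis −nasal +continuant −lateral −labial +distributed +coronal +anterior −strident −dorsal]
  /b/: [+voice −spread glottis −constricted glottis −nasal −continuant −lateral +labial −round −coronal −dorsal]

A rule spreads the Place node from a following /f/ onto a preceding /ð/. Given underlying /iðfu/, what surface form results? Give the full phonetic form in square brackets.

[ivfu]

Place immediately or transitively dominates [labial], [round], [distributed], [coronal], [anterior], [strident], [dorsal], [high], [back].
After delinking /ð/'s Place and linking /f/'s, the affected terminals become [+labial], [−round], [−coronal], [−dorsal]; [voice], [spread glottis], [constricted glottis], … (outside Place) are retained from /ð/.
This feature bundle is that of [v], so /iðfu/ surfaces as [ivfu].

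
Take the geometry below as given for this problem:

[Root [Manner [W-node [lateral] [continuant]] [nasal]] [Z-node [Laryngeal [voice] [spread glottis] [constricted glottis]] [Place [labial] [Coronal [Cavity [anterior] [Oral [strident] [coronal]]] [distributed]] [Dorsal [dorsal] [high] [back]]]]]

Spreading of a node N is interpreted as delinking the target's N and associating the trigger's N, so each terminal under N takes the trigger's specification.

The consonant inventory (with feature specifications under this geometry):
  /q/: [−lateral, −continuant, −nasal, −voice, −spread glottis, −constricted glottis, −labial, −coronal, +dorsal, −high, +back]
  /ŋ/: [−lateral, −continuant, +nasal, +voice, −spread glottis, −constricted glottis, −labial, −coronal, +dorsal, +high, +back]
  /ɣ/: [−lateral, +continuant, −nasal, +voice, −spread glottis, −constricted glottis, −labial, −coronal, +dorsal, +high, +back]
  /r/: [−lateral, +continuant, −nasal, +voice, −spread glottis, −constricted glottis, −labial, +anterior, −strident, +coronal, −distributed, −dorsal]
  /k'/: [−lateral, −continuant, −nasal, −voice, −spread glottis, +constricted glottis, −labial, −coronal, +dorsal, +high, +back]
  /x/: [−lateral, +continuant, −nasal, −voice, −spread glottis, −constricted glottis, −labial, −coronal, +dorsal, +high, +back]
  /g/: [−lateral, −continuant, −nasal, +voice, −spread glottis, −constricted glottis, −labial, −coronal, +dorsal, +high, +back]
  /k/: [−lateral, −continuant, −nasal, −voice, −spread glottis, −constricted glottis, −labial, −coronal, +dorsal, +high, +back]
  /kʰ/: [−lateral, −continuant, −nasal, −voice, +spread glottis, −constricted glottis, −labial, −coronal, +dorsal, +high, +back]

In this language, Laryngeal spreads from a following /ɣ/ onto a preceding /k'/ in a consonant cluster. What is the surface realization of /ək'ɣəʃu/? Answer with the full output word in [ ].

[əgɣəʃu]

Terminals under Laryngeal in this geometry: [voice], [spread glottis], [constricted glottis].
Spreading Laryngeal from /ɣ/ onto /k'/ replaces those values with /ɣ/'s: [+voice], [−spread glottis], [−constricted glottis]. Features outside Laryngeal ([lateral], [continuant], [nasal], …) stay as in /k'/.
This feature bundle is that of [g], so /ək'ɣəʃu/ surfaces as [əgɣəʃu].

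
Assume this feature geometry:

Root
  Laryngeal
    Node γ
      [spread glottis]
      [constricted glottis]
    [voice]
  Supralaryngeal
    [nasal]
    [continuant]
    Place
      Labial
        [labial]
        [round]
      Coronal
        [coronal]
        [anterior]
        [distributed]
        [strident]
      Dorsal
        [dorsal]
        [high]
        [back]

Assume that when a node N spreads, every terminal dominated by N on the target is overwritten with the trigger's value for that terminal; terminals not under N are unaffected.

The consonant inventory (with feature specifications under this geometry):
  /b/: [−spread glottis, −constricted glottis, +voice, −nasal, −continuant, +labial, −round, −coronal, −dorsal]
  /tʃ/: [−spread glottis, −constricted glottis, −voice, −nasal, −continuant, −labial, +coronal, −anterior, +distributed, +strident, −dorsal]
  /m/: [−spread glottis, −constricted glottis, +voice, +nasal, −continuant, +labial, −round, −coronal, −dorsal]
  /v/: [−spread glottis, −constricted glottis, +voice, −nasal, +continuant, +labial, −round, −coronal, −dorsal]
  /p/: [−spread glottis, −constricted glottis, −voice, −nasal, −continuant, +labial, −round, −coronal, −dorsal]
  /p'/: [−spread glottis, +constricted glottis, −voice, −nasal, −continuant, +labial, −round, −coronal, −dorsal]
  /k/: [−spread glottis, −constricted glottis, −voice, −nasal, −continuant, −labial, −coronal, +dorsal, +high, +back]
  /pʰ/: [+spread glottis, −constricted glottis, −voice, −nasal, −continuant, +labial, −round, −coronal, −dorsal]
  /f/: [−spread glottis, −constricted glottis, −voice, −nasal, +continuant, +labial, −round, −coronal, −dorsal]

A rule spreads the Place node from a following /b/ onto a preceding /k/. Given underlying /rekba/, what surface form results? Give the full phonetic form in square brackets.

[repba]

The Place node dominates the terminals [labial], [round], [coronal], [anterior], [distributed], [strident], [dorsal], [high], [back].
The target acquires /b/'s values for everything under Place — [+labial], [−round], [−coronal], [−dorsal] — while keeping its own [spread glottis], [constricted glottis], [voice], ….
This feature bundle is that of [p], so /rekba/ surfaces as [repba].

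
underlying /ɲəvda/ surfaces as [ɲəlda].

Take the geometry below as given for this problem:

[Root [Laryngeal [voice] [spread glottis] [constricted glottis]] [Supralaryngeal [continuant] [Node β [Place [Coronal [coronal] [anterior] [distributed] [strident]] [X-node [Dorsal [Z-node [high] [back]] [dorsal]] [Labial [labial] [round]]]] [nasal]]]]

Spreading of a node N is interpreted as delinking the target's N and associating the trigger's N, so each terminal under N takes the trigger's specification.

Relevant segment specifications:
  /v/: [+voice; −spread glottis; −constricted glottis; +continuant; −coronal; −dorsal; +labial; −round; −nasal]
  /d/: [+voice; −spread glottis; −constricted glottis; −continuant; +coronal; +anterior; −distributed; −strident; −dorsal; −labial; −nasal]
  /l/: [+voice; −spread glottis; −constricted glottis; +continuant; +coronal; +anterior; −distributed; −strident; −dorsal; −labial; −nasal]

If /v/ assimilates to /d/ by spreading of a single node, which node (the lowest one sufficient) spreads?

Feature comparison: [labial], [round], [coronal], [anterior], [distributed], [strident] differ between /v/ and [l]; the remaining terminals match.
These terminals are all dominated by Place, and no proper subconstituent of Place covers them all; Place is their lowest common ancestor.
Delinking /v/'s Place and associating /d/'s Place gives precisely the feature bundle of [l].
[continuant], a feature on which the two segments disagree outside Place, is unchanged — nothing dominating it spread, and Place is the minimal sufficient constituent.

Place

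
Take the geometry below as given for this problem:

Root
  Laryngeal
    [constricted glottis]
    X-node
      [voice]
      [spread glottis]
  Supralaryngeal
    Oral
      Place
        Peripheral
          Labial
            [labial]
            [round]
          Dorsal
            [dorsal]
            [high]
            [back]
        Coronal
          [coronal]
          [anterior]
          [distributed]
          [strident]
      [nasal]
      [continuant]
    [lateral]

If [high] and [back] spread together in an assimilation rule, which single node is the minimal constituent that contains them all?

[high] is immediately dominated by Dorsal.
[back] is immediately dominated by Dorsal.
The listed terminals split across distinct daughters of Dorsal, so Dorsal itself is the smallest node containing them all.

Dorsal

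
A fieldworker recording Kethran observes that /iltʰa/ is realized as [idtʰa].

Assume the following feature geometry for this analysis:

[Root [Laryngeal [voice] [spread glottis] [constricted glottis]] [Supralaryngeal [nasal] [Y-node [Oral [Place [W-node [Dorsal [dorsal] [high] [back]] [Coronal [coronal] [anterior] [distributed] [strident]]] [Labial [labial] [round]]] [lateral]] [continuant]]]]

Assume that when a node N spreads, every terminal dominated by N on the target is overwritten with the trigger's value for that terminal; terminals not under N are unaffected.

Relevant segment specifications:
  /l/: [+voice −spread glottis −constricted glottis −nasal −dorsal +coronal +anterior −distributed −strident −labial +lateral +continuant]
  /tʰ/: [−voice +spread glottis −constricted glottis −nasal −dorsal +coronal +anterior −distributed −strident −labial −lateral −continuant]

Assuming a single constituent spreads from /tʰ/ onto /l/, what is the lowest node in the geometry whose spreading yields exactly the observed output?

Y-node

Comparing /l/ with its surface form [d], the features that change are [continuant], [lateral].
Tracing each changed feature up the tree, the paths first meet at Y-node; any lower node misses at least one of them.
Delinking /l/'s Y-node and associating /tʰ/'s Y-node gives precisely the feature bundle of [d].
Features on which the two segments disagree outside Y-node, such as [voice], [spread glottis], are unchanged — nothing dominating them spread, and Y-node is the minimal sufficient constituent.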